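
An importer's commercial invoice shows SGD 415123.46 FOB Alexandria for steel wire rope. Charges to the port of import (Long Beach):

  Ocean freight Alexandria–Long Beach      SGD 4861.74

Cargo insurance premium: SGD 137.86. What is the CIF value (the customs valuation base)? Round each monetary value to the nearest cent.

CIF value: SGD 420123.06

CIF = FOB price + freight + insurance
CIF = 415123.46 + 4861.74 + 137.86 = 420123.06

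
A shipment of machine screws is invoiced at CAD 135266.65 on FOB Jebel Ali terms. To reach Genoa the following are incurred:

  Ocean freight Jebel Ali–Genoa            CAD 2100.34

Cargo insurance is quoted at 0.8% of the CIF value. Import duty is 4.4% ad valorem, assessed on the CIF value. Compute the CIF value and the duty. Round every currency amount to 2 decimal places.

CIF value: CAD 138474.79; import duty: CAD 6092.89

Let C be the CIF value. C = FOB price + freight + 0.8% × C
C − 0.8% × C = 135266.65 + 2100.34
0.992 × C = 137366.99
C = 137366.99 / 0.992 = 138474.79
Insurance premium = 0.8% × 138474.79 = 1107.80
Import duty = 138474.79 × 4.4% = 6092.89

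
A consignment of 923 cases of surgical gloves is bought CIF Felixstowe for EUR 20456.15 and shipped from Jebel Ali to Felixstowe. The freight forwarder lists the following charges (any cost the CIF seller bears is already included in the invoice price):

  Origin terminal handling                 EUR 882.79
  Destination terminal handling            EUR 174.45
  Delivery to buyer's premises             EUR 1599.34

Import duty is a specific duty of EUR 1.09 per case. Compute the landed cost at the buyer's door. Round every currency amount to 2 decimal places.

CIF: the seller pays costs through ocean freight and marine insurance to the destination port.
Already in the invoice (seller's account under CIF): origin terminal — exclude.
The CIF price already equals the CIF value: 20456.15
Import duty = 923 × 1.09 = 1006.07
Buyer bears: destination terminal 174.45 + delivery 1599.34 + duty 1006.07 = 2779.86
Landed cost = invoice 20456.15 + 2779.86 = 23236.01

Total landed cost: EUR 23236.01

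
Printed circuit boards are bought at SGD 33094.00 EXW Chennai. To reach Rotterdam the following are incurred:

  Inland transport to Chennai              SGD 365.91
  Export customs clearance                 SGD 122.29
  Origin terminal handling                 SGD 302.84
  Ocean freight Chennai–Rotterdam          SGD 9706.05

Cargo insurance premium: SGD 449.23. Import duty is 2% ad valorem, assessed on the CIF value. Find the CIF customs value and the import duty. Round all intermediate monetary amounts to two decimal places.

CIF value: SGD 44040.32; import duty: SGD 880.81

CIF = EXW price + pre-shipment costs + freight + insurance
CIF = 33094.00 + 365.91 + 122.29 + 302.84 + 9706.05 + 449.23 = 44040.32
Import duty = 44040.32 × 2% = 880.81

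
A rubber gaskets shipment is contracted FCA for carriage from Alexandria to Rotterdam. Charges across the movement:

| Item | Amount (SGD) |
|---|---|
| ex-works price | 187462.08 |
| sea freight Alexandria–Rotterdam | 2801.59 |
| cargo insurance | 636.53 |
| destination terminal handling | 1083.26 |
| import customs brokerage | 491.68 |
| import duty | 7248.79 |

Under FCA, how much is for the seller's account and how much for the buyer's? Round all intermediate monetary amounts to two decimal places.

FCA: the seller delivers export-cleared goods to the carrier; the buyer bears costs from that point.
Seller's account: goods 187462.08 = 187462.08
Buyer's account: freight 2801.59 + insurance 636.53 + destination terminal 1083.26 + brokerage 491.68 + duty 7248.79 = 12261.85

Seller: SGD 187462.08; buyer: SGD 12261.85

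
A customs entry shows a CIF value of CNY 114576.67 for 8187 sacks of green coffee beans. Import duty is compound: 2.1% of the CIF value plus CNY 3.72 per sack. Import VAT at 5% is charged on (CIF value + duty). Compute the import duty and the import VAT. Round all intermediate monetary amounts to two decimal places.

Ad valorem component: 114576.67 × 2.1% = 2406.11
Specific component: 8187 × 3.72 = 30455.64
Import duty = 2406.11 + 30455.64 = 32861.75
VAT base = CIF + duty = 114576.67 + 32861.75 = 147438.42
Import VAT = 147438.42 × 5% = 7371.92

Import duty: CNY 32861.75; import VAT: CNY 7371.92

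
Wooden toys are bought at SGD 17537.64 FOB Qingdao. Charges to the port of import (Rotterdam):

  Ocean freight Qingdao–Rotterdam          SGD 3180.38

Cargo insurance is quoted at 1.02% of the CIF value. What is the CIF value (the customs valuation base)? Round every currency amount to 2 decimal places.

CIF value: SGD 20931.52

Let C be the CIF value. C = FOB price + freight + 1.02% × C
C − 1.02% × C = 17537.64 + 3180.38
0.9898 × C = 20718.02
C = 20718.02 / 0.9898 = 20931.52
Insurance premium = 1.02% × 20931.52 = 213.50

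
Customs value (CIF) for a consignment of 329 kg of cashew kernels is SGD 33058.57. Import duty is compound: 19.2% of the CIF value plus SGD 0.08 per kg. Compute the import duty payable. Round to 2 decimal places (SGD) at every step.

Ad valorem component: 33058.57 × 19.2% = 6347.25
Specific component: 329 × 0.08 = 26.32
Import duty = 6347.25 + 26.32 = 6373.57

Import duty: SGD 6373.57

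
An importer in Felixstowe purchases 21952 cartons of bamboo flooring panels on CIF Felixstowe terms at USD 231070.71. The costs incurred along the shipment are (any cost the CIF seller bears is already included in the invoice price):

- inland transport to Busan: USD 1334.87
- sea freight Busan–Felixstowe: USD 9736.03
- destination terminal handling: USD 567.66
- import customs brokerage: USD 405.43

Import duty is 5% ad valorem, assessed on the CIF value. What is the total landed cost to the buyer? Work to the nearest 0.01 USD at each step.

CIF: the seller pays costs through ocean freight and marine insurance to the destination port.
Already in the invoice (seller's account under CIF): inland to port, freight — exclude.
The CIF price already equals the CIF value: 231070.71
Import duty = 231070.71 × 5% = 11553.54
Buyer bears: destination terminal 567.66 + brokerage 405.43 + duty 11553.54 = 12526.63
Landed cost = invoice 231070.71 + 12526.63 = 243597.34

Total landed cost: USD 243597.34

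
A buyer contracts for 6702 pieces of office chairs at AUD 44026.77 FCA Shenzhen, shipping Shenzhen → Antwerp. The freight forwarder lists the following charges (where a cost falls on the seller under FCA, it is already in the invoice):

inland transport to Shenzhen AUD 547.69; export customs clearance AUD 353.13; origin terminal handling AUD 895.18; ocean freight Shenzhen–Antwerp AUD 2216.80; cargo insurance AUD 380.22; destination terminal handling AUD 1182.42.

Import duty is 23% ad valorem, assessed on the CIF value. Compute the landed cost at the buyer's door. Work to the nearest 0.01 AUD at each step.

FCA: the seller delivers export-cleared goods to the carrier; the buyer bears costs from that point.
Already in the invoice (seller's account under FCA): inland to port, export clearance — exclude.
CIF value = FCA price + origin terminal + freight + insurance = 44026.77 + 895.18 + 2216.80 + 380.22 = 47518.97
Import duty = 47518.97 × 23% = 10929.36
Buyer bears: origin terminal 895.18 + freight 2216.80 + insurance 380.22 + destination terminal 1182.42 + duty 10929.36 = 15603.98
Landed cost = invoice 44026.77 + 15603.98 = 59630.75

Total landed cost: AUD 59630.75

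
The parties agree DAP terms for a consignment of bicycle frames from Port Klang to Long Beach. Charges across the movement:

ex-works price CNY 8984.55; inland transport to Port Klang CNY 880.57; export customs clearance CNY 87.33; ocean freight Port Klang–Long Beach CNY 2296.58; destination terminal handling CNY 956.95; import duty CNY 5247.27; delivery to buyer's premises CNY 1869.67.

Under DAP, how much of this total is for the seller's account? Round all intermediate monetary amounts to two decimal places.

Seller's account: CNY 15075.65

DAP: the seller bears all costs to the named destination except import duty and clearance.
Seller's account: goods 8984.55 + inland to port 880.57 + export clearance 87.33 + freight 2296.58 + destination terminal 956.95 + delivery 1869.67 = 15075.65
Buyer's account: duty 5247.27 = 5247.27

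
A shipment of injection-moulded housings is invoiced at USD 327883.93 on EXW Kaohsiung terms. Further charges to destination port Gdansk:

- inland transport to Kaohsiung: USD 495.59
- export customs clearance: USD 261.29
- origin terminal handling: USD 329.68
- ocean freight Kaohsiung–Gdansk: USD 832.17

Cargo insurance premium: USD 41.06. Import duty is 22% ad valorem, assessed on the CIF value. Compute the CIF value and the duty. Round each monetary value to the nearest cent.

CIF value: USD 329843.72; import duty: USD 72565.62

CIF = EXW price + pre-shipment costs + freight + insurance
CIF = 327883.93 + 495.59 + 261.29 + 329.68 + 832.17 + 41.06 = 329843.72
Import duty = 329843.72 × 22% = 72565.62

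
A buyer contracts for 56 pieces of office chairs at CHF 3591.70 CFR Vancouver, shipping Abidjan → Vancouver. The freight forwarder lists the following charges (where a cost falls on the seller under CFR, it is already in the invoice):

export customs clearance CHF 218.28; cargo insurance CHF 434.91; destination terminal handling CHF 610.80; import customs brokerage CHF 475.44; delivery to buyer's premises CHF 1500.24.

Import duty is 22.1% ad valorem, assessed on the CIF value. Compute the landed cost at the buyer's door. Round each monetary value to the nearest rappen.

Total landed cost: CHF 7502.97

CFR: the seller pays costs through ocean freight to the destination port, but not insurance.
Already in the invoice (seller's account under CFR): export clearance — exclude.
CIF value = CFR price + insurance = 3591.70 + 434.91 = 4026.61
Import duty = 4026.61 × 22.1% = 889.88
Buyer bears: insurance 434.91 + destination terminal 610.80 + brokerage 475.44 + delivery 1500.24 + duty 889.88 = 3911.27
Landed cost = invoice 3591.70 + 3911.27 = 7502.97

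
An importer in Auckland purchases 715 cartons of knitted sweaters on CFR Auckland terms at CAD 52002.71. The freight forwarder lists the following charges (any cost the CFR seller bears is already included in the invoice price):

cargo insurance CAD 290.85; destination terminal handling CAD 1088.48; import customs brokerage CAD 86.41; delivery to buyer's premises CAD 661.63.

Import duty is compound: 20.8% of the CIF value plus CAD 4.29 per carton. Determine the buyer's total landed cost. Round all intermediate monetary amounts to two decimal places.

CFR: the seller pays costs through ocean freight to the destination port, but not insurance.
CIF value = CFR price + insurance = 52002.71 + 290.85 = 52293.56
Ad valorem component: 52293.56 × 20.8% = 10877.06
Specific component: 715 × 4.29 = 3067.35
Import duty = 10877.06 + 3067.35 = 13944.41
Buyer bears: insurance 290.85 + destination terminal 1088.48 + brokerage 86.41 + delivery 661.63 + duty 13944.41 = 16071.78
Landed cost = invoice 52002.71 + 16071.78 = 68074.49

Total landed cost: CAD 68074.49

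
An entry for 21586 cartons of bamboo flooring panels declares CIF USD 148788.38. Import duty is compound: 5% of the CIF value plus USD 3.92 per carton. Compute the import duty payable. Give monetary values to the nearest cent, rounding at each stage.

Ad valorem component: 148788.38 × 5% = 7439.42
Specific component: 21586 × 3.92 = 84617.12
Import duty = 7439.42 + 84617.12 = 92056.54

Import duty: USD 92056.54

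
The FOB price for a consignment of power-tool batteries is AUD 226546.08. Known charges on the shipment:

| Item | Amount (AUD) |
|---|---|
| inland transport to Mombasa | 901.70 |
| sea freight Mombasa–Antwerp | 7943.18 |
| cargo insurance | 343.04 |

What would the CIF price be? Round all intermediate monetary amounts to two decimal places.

Not relevant to the conversion: inland to port — on the seller under both FOB and CIF; already in the FOB price and stays in the CIF price.
From FOB to CIF, the seller additionally bears: freight, insurance.
CIF price = 226546.08 + 7943.18 + 343.04 = 234832.30

CIF price: AUD 234832.30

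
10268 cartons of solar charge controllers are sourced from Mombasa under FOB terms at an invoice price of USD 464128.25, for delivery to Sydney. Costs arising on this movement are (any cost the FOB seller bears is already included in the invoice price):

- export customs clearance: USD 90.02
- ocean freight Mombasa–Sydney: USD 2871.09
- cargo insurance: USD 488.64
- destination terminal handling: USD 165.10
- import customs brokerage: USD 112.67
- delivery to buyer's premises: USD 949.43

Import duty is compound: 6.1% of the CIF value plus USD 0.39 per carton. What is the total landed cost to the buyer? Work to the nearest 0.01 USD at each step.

FOB: the seller bears costs until goods are on board at the origin port; the buyer bears freight, insurance and all costs thereafter.
Already in the invoice (seller's account under FOB): export clearance — exclude.
CIF value = FOB price + freight + insurance = 464128.25 + 2871.09 + 488.64 = 467487.98
Ad valorem component: 467487.98 × 6.1% = 28516.77
Specific component: 10268 × 0.39 = 4004.52
Import duty = 28516.77 + 4004.52 = 32521.29
Buyer bears: freight 2871.09 + insurance 488.64 + destination terminal 165.10 + brokerage 112.67 + delivery 949.43 + duty 32521.29 = 37108.22
Landed cost = invoice 464128.25 + 37108.22 = 501236.47

Total landed cost: USD 501236.47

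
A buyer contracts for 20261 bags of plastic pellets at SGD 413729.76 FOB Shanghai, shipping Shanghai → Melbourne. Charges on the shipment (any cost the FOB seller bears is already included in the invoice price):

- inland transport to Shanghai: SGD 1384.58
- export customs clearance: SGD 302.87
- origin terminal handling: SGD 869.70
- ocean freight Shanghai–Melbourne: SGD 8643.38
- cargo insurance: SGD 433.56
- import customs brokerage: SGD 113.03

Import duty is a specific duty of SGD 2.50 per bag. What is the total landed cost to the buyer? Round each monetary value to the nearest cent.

Total landed cost: SGD 473572.23

FOB: the seller bears costs until goods are on board at the origin port; the buyer bears freight, insurance and all costs thereafter.
Already in the invoice (seller's account under FOB): inland to port, export clearance, origin terminal — exclude.
CIF value = FOB price + freight + insurance = 413729.76 + 8643.38 + 433.56 = 422806.70
Import duty = 20261 × 2.50 = 50652.50
Buyer bears: freight 8643.38 + insurance 433.56 + brokerage 113.03 + duty 50652.50 = 59842.47
Landed cost = invoice 413729.76 + 59842.47 = 473572.23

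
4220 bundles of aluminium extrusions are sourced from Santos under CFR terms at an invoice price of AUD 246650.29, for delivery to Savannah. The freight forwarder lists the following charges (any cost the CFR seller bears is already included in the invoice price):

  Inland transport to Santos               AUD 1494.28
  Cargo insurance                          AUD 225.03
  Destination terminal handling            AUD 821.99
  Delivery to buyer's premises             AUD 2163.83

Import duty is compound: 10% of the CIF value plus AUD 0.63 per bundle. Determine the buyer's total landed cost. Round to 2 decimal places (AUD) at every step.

CFR: the seller pays costs through ocean freight to the destination port, but not insurance.
Already in the invoice (seller's account under CFR): inland to port — exclude.
CIF value = CFR price + insurance = 246650.29 + 225.03 = 246875.32
Ad valorem component: 246875.32 × 10% = 24687.53
Specific component: 4220 × 0.63 = 2658.60
Import duty = 24687.53 + 2658.60 = 27346.13
Buyer bears: insurance 225.03 + destination terminal 821.99 + delivery 2163.83 + duty 27346.13 = 30556.98
Landed cost = invoice 246650.29 + 30556.98 = 277207.27

Total landed cost: AUD 277207.27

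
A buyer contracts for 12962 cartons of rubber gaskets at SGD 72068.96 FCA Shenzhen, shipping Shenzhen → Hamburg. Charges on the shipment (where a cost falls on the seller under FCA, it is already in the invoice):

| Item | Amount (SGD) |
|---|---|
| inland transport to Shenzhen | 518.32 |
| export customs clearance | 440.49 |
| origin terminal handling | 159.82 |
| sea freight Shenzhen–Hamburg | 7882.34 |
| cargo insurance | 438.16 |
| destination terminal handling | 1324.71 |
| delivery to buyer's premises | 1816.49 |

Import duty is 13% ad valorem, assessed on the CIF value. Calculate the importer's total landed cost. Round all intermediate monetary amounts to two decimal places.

FCA: the seller delivers export-cleared goods to the carrier; the buyer bears costs from that point.
Already in the invoice (seller's account under FCA): inland to port, export clearance — exclude.
CIF value = FCA price + origin terminal + freight + insurance = 72068.96 + 159.82 + 7882.34 + 438.16 = 80549.28
Import duty = 80549.28 × 13% = 10471.41
Buyer bears: origin terminal 159.82 + freight 7882.34 + insurance 438.16 + destination terminal 1324.71 + delivery 1816.49 + duty 10471.41 = 22092.93
Landed cost = invoice 72068.96 + 22092.93 = 94161.89

Total landed cost: SGD 94161.89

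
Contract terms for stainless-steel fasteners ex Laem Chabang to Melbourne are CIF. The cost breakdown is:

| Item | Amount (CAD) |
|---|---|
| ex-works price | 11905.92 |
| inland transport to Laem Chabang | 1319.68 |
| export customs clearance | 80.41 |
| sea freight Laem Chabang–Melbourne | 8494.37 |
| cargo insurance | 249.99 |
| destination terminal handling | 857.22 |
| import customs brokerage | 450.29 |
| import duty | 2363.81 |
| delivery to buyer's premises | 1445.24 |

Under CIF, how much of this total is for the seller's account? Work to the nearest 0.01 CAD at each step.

CIF: the seller pays costs through ocean freight and marine insurance to the destination port.
Seller's account: goods 11905.92 + inland to port 1319.68 + export clearance 80.41 + freight 8494.37 + insurance 249.99 = 22050.37
Buyer's account: destination terminal 857.22 + brokerage 450.29 + duty 2363.81 + delivery 1445.24 = 5116.56

Seller's account: CAD 22050.37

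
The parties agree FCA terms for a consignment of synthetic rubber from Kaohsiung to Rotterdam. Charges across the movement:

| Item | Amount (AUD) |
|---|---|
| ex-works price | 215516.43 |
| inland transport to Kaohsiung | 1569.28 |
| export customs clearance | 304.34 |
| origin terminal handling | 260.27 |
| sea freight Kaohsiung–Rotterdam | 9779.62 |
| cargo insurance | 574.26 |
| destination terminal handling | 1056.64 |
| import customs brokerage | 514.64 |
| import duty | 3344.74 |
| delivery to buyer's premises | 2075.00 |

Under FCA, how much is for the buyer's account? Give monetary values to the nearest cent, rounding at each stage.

FCA: the seller delivers export-cleared goods to the carrier; the buyer bears costs from that point.
Seller's account: goods 215516.43 + inland to port 1569.28 + export clearance 304.34 = 217390.05
Buyer's account: origin terminal 260.27 + freight 9779.62 + insurance 574.26 + destination terminal 1056.64 + brokerage 514.64 + duty 3344.74 + delivery 2075.00 = 17605.17

Buyer's account: AUD 17605.17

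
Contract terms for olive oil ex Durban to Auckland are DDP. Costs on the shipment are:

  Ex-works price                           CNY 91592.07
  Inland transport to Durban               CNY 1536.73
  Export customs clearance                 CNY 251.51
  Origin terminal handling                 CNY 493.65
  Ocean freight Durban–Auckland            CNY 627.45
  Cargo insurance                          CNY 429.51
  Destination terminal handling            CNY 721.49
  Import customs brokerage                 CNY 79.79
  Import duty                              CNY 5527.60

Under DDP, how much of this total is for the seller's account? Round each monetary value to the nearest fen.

DDP: the seller bears all costs including import duty.
Seller's account: goods 91592.07 + inland to port 1536.73 + export clearance 251.51 + origin terminal 493.65 + freight 627.45 + insurance 429.51 + destination terminal 721.49 + brokerage 79.79 + duty 5527.60 = 101259.80
Buyer's account: 0.00

Seller's account: CNY 101259.80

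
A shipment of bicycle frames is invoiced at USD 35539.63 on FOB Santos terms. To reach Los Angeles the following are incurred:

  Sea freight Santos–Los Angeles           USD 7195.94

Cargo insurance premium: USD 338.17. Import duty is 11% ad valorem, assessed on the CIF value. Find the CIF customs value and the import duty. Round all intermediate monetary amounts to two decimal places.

CIF value: USD 43073.74; import duty: USD 4738.11

CIF = FOB price + freight + insurance
CIF = 35539.63 + 7195.94 + 338.17 = 43073.74
Import duty = 43073.74 × 11% = 4738.11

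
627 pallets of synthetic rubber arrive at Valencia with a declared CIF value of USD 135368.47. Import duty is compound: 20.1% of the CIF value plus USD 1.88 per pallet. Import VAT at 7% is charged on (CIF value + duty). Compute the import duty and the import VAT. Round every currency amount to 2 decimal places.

Import duty: USD 28387.82; import VAT: USD 11462.94

Ad valorem component: 135368.47 × 20.1% = 27209.06
Specific component: 627 × 1.88 = 1178.76
Import duty = 27209.06 + 1178.76 = 28387.82
VAT base = CIF + duty = 135368.47 + 28387.82 = 163756.29
Import VAT = 163756.29 × 7% = 11462.94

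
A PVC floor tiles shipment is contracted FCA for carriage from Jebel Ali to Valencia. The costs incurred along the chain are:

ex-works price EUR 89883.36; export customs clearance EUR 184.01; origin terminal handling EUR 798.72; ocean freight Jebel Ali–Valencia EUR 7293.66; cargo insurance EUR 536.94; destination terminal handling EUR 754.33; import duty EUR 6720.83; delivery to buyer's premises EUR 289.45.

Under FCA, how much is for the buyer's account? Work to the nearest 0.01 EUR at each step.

Buyer's account: EUR 16393.93

FCA: the seller delivers export-cleared goods to the carrier; the buyer bears costs from that point.
Seller's account: goods 89883.36 + export clearance 184.01 = 90067.37
Buyer's account: origin terminal 798.72 + freight 7293.66 + insurance 536.94 + destination terminal 754.33 + duty 6720.83 + delivery 289.45 = 16393.93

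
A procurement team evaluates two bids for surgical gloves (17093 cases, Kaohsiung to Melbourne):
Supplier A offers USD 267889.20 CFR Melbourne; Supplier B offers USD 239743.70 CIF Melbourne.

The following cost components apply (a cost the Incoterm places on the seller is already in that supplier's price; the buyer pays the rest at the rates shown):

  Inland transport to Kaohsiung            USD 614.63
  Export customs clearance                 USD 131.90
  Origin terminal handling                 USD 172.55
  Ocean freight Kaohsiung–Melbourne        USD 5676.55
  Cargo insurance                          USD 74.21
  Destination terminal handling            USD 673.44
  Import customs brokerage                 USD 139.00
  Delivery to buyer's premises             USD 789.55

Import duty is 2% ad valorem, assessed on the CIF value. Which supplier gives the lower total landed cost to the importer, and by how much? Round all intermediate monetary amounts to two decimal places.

Supplier B is cheaper by USD 28784.11

Supplier A (CFR):
CIF value = CFR price + insurance = 267889.20 + 74.21 = 267963.41
Import duty = 267963.41 × 2% = 5359.27
Buyer bears (A): 74.21 + 673.44 + 139.00 + 789.55 = 1676.20
Landed cost (A) = invoice 267889.20 + 1676.20 + duty 5359.27 = 274924.67
Supplier B (CIF):
The CIF price already equals the CIF value: 239743.70
Import duty = 239743.70 × 2% = 4794.87
Buyer bears (B): 673.44 + 139.00 + 789.55 = 1601.99
Landed cost (B) = invoice 239743.70 + 1601.99 + duty 4794.87 = 246140.56
Difference = |274924.67 − 246140.56| = 28784.11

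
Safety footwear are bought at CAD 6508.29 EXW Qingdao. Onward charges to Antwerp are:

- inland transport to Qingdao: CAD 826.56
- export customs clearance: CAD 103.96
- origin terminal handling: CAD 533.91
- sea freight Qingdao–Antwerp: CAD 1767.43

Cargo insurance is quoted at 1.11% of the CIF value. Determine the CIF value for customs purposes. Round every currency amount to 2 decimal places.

Let C be the CIF value. C = EXW price + pre-shipment costs + freight + 1.11% × C
C − 1.11% × C = 6508.29 + 826.56 + 103.96 + 533.91 + 1767.43
0.9889 × C = 9740.15
C = 9740.15 / 0.9889 = 9849.48
Insurance premium = 1.11% × 9849.48 = 109.33

CIF value: CAD 9849.48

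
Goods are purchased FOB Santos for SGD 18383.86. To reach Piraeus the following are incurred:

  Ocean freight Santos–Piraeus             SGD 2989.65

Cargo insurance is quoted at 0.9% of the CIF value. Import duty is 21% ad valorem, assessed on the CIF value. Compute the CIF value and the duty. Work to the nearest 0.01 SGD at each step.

Let C be the CIF value. C = FOB price + freight + 0.9% × C
C − 0.9% × C = 18383.86 + 2989.65
0.991 × C = 21373.51
C = 21373.51 / 0.991 = 21567.62
Insurance premium = 0.9% × 21567.62 = 194.11
Import duty = 21567.62 × 21% = 4529.20

CIF value: SGD 21567.62; import duty: SGD 4529.20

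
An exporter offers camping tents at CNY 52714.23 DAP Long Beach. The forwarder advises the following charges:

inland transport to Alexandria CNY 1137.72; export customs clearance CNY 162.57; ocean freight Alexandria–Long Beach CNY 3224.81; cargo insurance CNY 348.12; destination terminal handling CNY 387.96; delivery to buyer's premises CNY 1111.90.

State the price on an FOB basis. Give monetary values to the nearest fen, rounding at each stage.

FOB price: CNY 47641.44

Not relevant to the conversion: export clearance, inland to port — on the seller under both DAP and FOB; already in the DAP price and stays in the FOB price.
From DAP to FOB, the seller no longer bears: freight, insurance, destination terminal, delivery.
FOB price = 52714.23 − 3224.81 − 348.12 − 387.96 − 1111.90 = 47641.44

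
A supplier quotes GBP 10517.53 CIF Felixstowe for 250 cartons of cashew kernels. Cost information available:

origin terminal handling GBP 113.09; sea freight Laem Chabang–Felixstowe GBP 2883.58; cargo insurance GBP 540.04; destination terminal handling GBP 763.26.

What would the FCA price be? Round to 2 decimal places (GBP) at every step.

Not relevant to the conversion: destination terminal — on the buyer under both terms; not part of either seller's price.
From CIF to FCA, the seller no longer bears: origin terminal, freight, insurance.
FCA price = 10517.53 − 113.09 − 2883.58 − 540.04 = 6980.82

FCA price: GBP 6980.82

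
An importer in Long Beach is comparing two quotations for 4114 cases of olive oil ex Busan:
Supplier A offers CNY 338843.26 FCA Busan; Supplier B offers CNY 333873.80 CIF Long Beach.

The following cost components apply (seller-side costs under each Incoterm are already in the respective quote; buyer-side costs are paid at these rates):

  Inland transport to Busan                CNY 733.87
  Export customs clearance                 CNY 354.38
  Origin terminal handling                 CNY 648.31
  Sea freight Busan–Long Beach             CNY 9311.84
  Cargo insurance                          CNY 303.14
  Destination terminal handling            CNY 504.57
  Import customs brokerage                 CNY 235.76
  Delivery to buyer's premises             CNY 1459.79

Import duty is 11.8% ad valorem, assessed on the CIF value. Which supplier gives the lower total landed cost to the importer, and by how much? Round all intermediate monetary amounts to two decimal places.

Supplier B is cheaper by CNY 17030.21

Supplier A (FCA):
CIF value = FCA price + origin terminal + freight + insurance = 338843.26 + 648.31 + 9311.84 + 303.14 = 349106.55
Import duty = 349106.55 × 11.8% = 41194.57
Buyer bears (A): 648.31 + 9311.84 + 303.14 + 504.57 + 235.76 + 1459.79 = 12463.41
Landed cost (A) = invoice 338843.26 + 12463.41 + duty 41194.57 = 392501.24
Supplier B (CIF):
The CIF price already equals the CIF value: 333873.80
Import duty = 333873.80 × 11.8% = 39397.11
Buyer bears (B): 504.57 + 235.76 + 1459.79 = 2200.12
Landed cost (B) = invoice 333873.80 + 2200.12 + duty 39397.11 = 375471.03
Difference = |392501.24 − 375471.03| = 17030.21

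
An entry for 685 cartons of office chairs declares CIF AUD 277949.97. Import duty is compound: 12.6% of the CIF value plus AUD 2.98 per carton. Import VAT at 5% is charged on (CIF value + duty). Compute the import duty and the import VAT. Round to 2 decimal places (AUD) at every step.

Ad valorem component: 277949.97 × 12.6% = 35021.70
Specific component: 685 × 2.98 = 2041.30
Import duty = 35021.70 + 2041.30 = 37063.00
VAT base = CIF + duty = 277949.97 + 37063.00 = 315012.97
Import VAT = 315012.97 × 5% = 15750.65

Import duty: AUD 37063.00; import VAT: AUD 15750.65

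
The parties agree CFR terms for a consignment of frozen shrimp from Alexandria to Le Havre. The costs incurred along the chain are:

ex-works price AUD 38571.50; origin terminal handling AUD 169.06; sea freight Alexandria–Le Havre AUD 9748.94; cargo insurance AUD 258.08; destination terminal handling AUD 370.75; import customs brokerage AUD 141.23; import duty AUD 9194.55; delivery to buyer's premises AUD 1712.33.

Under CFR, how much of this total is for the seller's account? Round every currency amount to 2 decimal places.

CFR: the seller pays costs through ocean freight to the destination port, but not insurance.
Seller's account: goods 38571.50 + origin terminal 169.06 + freight 9748.94 = 48489.50
Buyer's account: insurance 258.08 + destination terminal 370.75 + brokerage 141.23 + duty 9194.55 + delivery 1712.33 = 11676.94

Seller's account: AUD 48489.50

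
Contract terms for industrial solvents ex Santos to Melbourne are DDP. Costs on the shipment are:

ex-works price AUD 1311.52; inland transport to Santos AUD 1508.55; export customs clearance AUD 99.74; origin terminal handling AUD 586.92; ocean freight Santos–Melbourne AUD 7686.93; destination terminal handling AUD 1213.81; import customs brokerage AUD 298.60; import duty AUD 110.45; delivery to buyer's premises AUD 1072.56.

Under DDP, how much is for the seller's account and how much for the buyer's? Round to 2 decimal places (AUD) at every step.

DDP: the seller bears all costs including import duty.
Seller's account: goods 1311.52 + inland to port 1508.55 + export clearance 99.74 + origin terminal 586.92 + freight 7686.93 + destination terminal 1213.81 + brokerage 298.60 + duty 110.45 + delivery 1072.56 = 13889.08
Buyer's account: 0.00

Seller: AUD 13889.08; buyer: AUD 0.00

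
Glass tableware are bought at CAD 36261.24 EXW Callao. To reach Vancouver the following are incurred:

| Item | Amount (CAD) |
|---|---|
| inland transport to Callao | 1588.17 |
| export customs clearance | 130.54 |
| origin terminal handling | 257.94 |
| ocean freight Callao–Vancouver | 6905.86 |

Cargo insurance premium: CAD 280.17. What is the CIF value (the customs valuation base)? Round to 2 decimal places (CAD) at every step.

CIF value: CAD 45423.92

CIF = EXW price + pre-shipment costs + freight + insurance
CIF = 36261.24 + 1588.17 + 130.54 + 257.94 + 6905.86 + 280.17 = 45423.92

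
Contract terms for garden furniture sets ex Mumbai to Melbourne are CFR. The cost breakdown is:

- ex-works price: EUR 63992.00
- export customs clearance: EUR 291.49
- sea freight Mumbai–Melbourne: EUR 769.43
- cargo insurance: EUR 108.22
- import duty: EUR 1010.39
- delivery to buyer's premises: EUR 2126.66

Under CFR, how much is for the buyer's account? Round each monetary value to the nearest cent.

Buyer's account: EUR 3245.27

CFR: the seller pays costs through ocean freight to the destination port, but not insurance.
Seller's account: goods 63992.00 + export clearance 291.49 + freight 769.43 = 65052.92
Buyer's account: insurance 108.22 + duty 1010.39 + delivery 2126.66 = 3245.27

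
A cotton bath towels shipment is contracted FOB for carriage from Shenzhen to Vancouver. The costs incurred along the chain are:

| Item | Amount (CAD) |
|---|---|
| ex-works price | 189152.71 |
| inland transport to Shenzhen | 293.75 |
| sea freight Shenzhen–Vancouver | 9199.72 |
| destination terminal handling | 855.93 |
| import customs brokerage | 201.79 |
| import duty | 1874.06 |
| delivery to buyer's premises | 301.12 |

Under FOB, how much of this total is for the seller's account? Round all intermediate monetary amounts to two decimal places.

FOB: the seller bears costs until goods are on board at the origin port; the buyer bears freight, insurance and all costs thereafter.
Seller's account: goods 189152.71 + inland to port 293.75 = 189446.46
Buyer's account: freight 9199.72 + destination terminal 855.93 + brokerage 201.79 + duty 1874.06 + delivery 301.12 = 12432.62

Seller's account: CAD 189446.46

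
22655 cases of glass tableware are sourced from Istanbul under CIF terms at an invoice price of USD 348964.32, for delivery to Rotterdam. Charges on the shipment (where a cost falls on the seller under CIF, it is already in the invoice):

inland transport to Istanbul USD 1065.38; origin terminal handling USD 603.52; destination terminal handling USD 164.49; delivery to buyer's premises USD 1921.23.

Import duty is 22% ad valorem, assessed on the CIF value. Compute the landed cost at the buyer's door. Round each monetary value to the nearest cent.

CIF: the seller pays costs through ocean freight and marine insurance to the destination port.
Already in the invoice (seller's account under CIF): inland to port, origin terminal — exclude.
The CIF price already equals the CIF value: 348964.32
Import duty = 348964.32 × 22% = 76772.15
Buyer bears: destination terminal 164.49 + delivery 1921.23 + duty 76772.15 = 78857.87
Landed cost = invoice 348964.32 + 78857.87 = 427822.19

Total landed cost: USD 427822.19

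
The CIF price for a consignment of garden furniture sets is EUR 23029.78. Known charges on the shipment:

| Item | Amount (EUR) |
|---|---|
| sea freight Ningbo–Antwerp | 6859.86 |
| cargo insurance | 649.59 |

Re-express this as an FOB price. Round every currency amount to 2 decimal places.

FOB price: EUR 15520.33

From CIF to FOB, the seller no longer bears: freight, insurance.
FOB price = 23029.78 − 6859.86 − 649.59 = 15520.33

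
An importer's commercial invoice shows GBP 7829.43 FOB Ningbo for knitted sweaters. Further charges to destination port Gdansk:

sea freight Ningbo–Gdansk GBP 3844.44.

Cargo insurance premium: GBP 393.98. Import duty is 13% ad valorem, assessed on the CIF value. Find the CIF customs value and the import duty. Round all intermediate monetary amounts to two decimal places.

CIF value: GBP 12067.85; import duty: GBP 1568.82

CIF = FOB price + freight + insurance
CIF = 7829.43 + 3844.44 + 393.98 = 12067.85
Import duty = 12067.85 × 13% = 1568.82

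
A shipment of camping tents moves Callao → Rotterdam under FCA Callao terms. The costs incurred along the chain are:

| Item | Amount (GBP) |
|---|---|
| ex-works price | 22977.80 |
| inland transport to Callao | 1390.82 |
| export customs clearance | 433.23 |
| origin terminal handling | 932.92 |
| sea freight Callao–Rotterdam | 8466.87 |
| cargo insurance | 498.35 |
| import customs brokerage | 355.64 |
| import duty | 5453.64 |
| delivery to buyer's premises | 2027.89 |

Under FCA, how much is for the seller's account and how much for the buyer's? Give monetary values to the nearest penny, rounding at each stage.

FCA: the seller delivers export-cleared goods to the carrier; the buyer bears costs from that point.
Seller's account: goods 22977.80 + inland to port 1390.82 + export clearance 433.23 = 24801.85
Buyer's account: origin terminal 932.92 + freight 8466.87 + insurance 498.35 + brokerage 355.64 + duty 5453.64 + delivery 2027.89 = 17735.31

Seller: GBP 24801.85; buyer: GBP 17735.31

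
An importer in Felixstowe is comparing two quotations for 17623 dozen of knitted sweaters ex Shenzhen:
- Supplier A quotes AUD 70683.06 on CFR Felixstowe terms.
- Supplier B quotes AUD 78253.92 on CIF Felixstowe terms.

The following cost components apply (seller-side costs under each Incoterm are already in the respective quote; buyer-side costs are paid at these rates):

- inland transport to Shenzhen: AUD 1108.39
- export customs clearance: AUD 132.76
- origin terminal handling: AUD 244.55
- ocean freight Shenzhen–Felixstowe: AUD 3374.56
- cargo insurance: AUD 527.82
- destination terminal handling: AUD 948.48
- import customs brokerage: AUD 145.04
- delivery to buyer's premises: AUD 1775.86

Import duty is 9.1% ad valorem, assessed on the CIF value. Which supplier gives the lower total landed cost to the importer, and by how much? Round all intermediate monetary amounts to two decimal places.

Supplier A is cheaper by AUD 7683.96

Supplier A (CFR):
CIF value = CFR price + insurance = 70683.06 + 527.82 = 71210.88
Import duty = 71210.88 × 9.1% = 6480.19
Buyer bears (A): 527.82 + 948.48 + 145.04 + 1775.86 = 3397.20
Landed cost (A) = invoice 70683.06 + 3397.20 + duty 6480.19 = 80560.45
Supplier B (CIF):
The CIF price already equals the CIF value: 78253.92
Import duty = 78253.92 × 9.1% = 7121.11
Buyer bears (B): 948.48 + 145.04 + 1775.86 = 2869.38
Landed cost (B) = invoice 78253.92 + 2869.38 + duty 7121.11 = 88244.41
Difference = |80560.45 − 88244.41| = 7683.96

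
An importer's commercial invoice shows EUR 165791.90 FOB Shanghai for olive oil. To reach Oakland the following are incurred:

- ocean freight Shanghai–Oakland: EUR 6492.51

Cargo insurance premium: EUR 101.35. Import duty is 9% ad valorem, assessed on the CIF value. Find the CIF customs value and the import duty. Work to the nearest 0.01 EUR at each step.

CIF value: EUR 172385.76; import duty: EUR 15514.72

CIF = FOB price + freight + insurance
CIF = 165791.90 + 6492.51 + 101.35 = 172385.76
Import duty = 172385.76 × 9% = 15514.72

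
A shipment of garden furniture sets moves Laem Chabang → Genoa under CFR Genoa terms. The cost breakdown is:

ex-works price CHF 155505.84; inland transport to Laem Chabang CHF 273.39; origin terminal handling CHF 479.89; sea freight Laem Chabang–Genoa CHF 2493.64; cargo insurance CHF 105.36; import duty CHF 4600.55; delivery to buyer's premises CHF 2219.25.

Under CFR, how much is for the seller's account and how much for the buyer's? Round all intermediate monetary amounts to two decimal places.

Seller: CHF 158752.76; buyer: CHF 6925.16

CFR: the seller pays costs through ocean freight to the destination port, but not insurance.
Seller's account: goods 155505.84 + inland to port 273.39 + origin terminal 479.89 + freight 2493.64 = 158752.76
Buyer's account: insurance 105.36 + duty 4600.55 + delivery 2219.25 = 6925.16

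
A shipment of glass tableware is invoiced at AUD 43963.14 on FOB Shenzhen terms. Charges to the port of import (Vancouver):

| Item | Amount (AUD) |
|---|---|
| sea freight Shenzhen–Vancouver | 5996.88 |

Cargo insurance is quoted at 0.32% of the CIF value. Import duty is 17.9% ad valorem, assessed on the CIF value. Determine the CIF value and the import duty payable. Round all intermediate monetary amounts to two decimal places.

CIF value: AUD 50120.41; import duty: AUD 8971.55

Let C be the CIF value. C = FOB price + freight + 0.32% × C
C − 0.32% × C = 43963.14 + 5996.88
0.9968 × C = 49960.02
C = 49960.02 / 0.9968 = 50120.41
Insurance premium = 0.32% × 50120.41 = 160.39
Import duty = 50120.41 × 17.9% = 8971.55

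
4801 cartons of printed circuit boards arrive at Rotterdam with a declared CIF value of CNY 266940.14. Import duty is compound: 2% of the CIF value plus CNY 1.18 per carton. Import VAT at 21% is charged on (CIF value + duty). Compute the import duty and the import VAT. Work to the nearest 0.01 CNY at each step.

Import duty: CNY 11003.98; import VAT: CNY 58368.27

Ad valorem component: 266940.14 × 2% = 5338.80
Specific component: 4801 × 1.18 = 5665.18
Import duty = 5338.80 + 5665.18 = 11003.98
VAT base = CIF + duty = 266940.14 + 11003.98 = 277944.12
Import VAT = 277944.12 × 21% = 58368.27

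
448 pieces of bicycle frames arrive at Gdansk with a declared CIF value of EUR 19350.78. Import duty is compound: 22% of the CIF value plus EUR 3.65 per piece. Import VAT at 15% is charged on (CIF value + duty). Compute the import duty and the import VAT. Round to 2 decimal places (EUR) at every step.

Import duty: EUR 5892.37; import VAT: EUR 3786.47

Ad valorem component: 19350.78 × 22% = 4257.17
Specific component: 448 × 3.65 = 1635.20
Import duty = 4257.17 + 1635.20 = 5892.37
VAT base = CIF + duty = 19350.78 + 5892.37 = 25243.15
Import VAT = 25243.15 × 15% = 3786.47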